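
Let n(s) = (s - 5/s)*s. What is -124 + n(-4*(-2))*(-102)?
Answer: -6142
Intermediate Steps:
n(s) = s*(s - 5/s)
-124 + n(-4*(-2))*(-102) = -124 + (-5 + (-4*(-2))²)*(-102) = -124 + (-5 + 8²)*(-102) = -124 + (-5 + 64)*(-102) = -124 + 59*(-102) = -124 - 6018 = -6142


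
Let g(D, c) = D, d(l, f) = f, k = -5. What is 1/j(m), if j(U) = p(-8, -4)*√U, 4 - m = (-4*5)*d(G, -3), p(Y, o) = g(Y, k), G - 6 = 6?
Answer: I*√14/224 ≈ 0.016704*I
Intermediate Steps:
G = 12 (G = 6 + 6 = 12)
p(Y, o) = Y
m = -56 (m = 4 - (-4*5)*(-3) = 4 - (-20)*(-3) = 4 - 1*60 = 4 - 60 = -56)
j(U) = -8*√U
1/j(m) = 1/(-16*I*√14) = I*√14/224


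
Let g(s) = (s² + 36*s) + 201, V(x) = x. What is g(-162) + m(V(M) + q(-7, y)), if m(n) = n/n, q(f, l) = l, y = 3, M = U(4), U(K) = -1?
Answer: 20614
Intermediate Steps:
M = -1
g(s) = 201 + s² + 36*s
m(n) = 1
g(-162) + m(V(M) + q(-7, y)) = (201 + (-162)² + 36*(-162)) + 1 = (201 + 26244 - 5832) + 1 = 20613 + 1 = 20614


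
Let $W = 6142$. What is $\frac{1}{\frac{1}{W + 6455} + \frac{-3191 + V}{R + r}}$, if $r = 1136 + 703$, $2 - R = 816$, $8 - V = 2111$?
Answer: $- \frac{12911925}{66687493} \approx -0.19362$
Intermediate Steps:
$V = -2103$ ($V = 8 - 2111 = -2103$)
$R = -814$ ($R = 2 - 816 = -814$)
$r = 1839$
$\frac{1}{\frac{1}{W + 6455} + \frac{-3191 + V}{R + r}} = \frac{1}{\frac{1}{6142 + 6455} + \frac{-3191 - 2103}{-814 + 1839}} = \frac{1}{\frac{1}{12597} - \frac{5294}{1025}} = \frac{1}{- \frac{66687493}{12911925}} = - \frac{12911925}{66687493}$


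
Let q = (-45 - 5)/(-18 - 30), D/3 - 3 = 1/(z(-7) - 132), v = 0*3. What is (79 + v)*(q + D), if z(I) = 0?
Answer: 208955/264 ≈ 791.50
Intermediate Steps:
v = 0
D = 395/44 (D = 9 + 3/(0 - 132) = 9 + 3/(-132) = 9 + 3*(-1/132) = 9 - 1/44 = 395/44 ≈ 8.9773)
q = 25/24 (q = -50/(-48) = -50*(-1/48) = 25/24 ≈ 1.0417)
(79 + v)*(q + D) = (79 + 0)*(25/24 + 395/44) = 79*(2645/264) = 208955/264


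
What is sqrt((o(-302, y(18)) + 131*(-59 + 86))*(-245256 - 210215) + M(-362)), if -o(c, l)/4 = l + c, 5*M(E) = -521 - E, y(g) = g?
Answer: I*sqrt(53210400370)/5 ≈ 46135.0*I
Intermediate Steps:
M(E) = -521/5 - E/5 (M(E) = (-521 - E)/5 = -521/5 - E/5)
o(c, l) = -4*c - 4*l (o(c, l) = -4*(l + c) = -4*(c + l) = -4*c - 4*l)
sqrt((o(-302, y(18)) + 131*(-59 + 86))*(-245256 - 210215) + M(-362)) = sqrt(((-4*(-302) - 4*18) + 131*(-59 + 86))*(-245256 - 210215) + (-521/5 - 1/5*(-362))) = sqrt(((1208 - 72) + 131*27)*(-455471) + (-521/5 + 362/5)) = sqrt((1136 + 3537)*(-455471) - 159/5) = sqrt(4673*(-455471) - 159/5) = sqrt(-2128415983 - 159/5) = sqrt(-10642080074/5) = I*sqrt(53210400370)/5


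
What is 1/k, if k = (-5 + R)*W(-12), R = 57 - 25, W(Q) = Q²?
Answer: 1/3888 ≈ 0.00025720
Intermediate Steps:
R = 32
k = 3888 (k = (-5 + 32)*(-12)² = 27*144 = 3888)
1/k = 1/3888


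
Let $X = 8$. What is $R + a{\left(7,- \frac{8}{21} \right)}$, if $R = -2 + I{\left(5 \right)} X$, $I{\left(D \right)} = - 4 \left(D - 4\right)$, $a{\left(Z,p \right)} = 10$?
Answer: $-24$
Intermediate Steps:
$I{\left(D \right)} = 16 - 4 D$ ($I{\left(D \right)} = - 4 \left(-4 + D\right) = 16 - 4 D$)
$R = -34$ ($R = -2 + \left(16 - 20\right) 8 = -2 - 32 = -34$)
$R + a{\left(7,- \frac{8}{21} \right)} = -34 + 10 = -24$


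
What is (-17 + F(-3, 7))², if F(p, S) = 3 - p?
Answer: 121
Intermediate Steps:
(-17 + F(-3, 7))² = (-17 + (3 - 1*(-3)))² = (-17 + (3 + 3))² = (-17 + 6)² = (-11)² = 121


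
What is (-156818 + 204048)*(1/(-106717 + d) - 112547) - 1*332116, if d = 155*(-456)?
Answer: -943029488938852/177397 ≈ -5.3159e+9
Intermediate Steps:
d = -70680
(-156818 + 204048)*(1/(-106717 + d) - 112547) - 1*332116 = (-156818 + 204048)*(1/(-106717 - 70680) - 112547) - 1*332116 = 47230*(1/(-177397) - 112547) - 332116 = 47230*(-1/177397 - 112547) - 332116 = 47230*(-19965500160/177397) - 332116 = -942970572556800/177397 - 332116 = -943029488938852/177397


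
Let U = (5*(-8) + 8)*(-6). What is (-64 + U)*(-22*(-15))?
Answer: 42240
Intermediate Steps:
U = 192 (U = (-40 + 8)*(-6) = -32*(-6) = 192)
(-64 + U)*(-22*(-15)) = (-64 + 192)*(-22*(-15)) = 128*330 = 42240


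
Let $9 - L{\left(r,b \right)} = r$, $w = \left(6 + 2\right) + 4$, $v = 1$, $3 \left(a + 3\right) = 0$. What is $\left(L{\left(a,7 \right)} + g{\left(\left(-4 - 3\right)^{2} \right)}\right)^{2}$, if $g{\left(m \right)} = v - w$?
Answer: $1$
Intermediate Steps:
$a = -3$ ($a = -3 + \frac{1}{3} \cdot 0 = -3 + 0 = -3$)
$w = 12$ ($w = 8 + 4 = 12$)
$L{\left(r,b \right)} = 9 - r$
$g{\left(m \right)} = -11$ ($g{\left(m \right)} = 1 - 12 = -11$)
$\left(L{\left(a,7 \right)} + g{\left(\left(-4 - 3\right)^{2} \right)}\right)^{2} = \left(\left(9 - -3\right) - 11\right)^{2} = \left(\left(9 + 3\right) - 11\right)^{2} = \left(12 - 11\right)^{2} = 1^{2} = 1$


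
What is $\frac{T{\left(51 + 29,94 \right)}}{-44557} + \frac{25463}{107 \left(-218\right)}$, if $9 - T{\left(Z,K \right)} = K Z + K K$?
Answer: $- \frac{753244769}{1039336582} \approx -0.72474$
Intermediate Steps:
$T{\left(Z,K \right)} = 9 - K^{2} - K Z$ ($T{\left(Z,K \right)} = 9 - \left(K Z + K K\right) = 9 - \left(K Z + K^{2}\right) = 9 - \left(K^{2} + K Z\right) = 9 - K^{2} - K Z$)
$\frac{T{\left(51 + 29,94 \right)}}{-44557} + \frac{25463}{107 \left(-218\right)} = \frac{9 - 94^{2} - 94 \left(51 + 29\right)}{-44557} + \frac{25463}{107 \left(-218\right)} = \left(9 - 8836 - 94 \cdot 80\right) \left(- \frac{1}{44557}\right) + \frac{25463}{-23326} = \left(9 - 8836 - 7520\right) \left(- \frac{1}{44557}\right) + 25463 \left(- \frac{1}{23326}\right) = \left(-16347\right) \left(- \frac{1}{44557}\right) - \frac{25463}{23326} = \frac{16347}{44557} - \frac{25463}{23326} = - \frac{753244769}{1039336582}$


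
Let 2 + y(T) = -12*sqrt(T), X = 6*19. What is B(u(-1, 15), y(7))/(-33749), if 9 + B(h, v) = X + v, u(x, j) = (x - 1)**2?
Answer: -103/33749 + 12*sqrt(7)/33749 ≈ -0.0021112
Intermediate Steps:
X = 114
y(T) = -2 - 12*sqrt(T)
u(x, j) = (-1 + x)**2
B(h, v) = 105 + v (B(h, v) = -9 + (114 + v) = 105 + v)
B(u(-1, 15), y(7))/(-33749) = (105 + (-2 - 12*sqrt(7)))/(-33749) = (103 - 12*sqrt(7))*(-1/33749) = -103/33749 + 12*sqrt(7)/33749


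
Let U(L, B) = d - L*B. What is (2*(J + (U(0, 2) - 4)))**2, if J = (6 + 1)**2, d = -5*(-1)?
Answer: 10000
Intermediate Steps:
d = 5
U(L, B) = 5 - B*L (U(L, B) = 5 - L*B = 5 - B*L)
J = 49 (J = 7**2 = 49)
(2*(J + (U(0, 2) - 4)))**2 = (2*(49 + ((5 - 1*2*0) - 4)))**2 = (2*(49 + ((5 + 0) - 4)))**2 = (2*(49 + (5 - 4)))**2 = (2*(49 + 1))**2 = (2*50)**2 = 100**2 = 10000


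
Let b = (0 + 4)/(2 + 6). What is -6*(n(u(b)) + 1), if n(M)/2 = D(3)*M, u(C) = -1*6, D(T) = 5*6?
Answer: 2154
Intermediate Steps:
b = ½ (b = 4/8 = 4*(⅛) = ½ ≈ 0.50000)
D(T) = 30
u(C) = -6
n(M) = 60*M (n(M) = 2*(30*M) = 60*M)
-6*(n(u(b)) + 1) = -6*(60*(-6) + 1) = -6*(-360 + 1) = -6*(-359) = 2154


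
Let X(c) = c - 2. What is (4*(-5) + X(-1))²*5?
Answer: 2645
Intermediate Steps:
X(c) = -2 + c
(4*(-5) + X(-1))²*5 = (4*(-5) + (-2 - 1))²*5 = (-20 - 3)²*5 = (-23)²*5 = 529*5 = 2645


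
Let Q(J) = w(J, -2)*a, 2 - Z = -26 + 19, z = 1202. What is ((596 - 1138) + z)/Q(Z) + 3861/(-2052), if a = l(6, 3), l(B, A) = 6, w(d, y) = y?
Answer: -4323/76 ≈ -56.882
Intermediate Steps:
Z = 9 (Z = 2 - (-26 + 19) = 2 - 1*(-7) = 2 + 7 = 9)
a = 6
Q(J) = -12 (Q(J) = -2*6 = -12)
((596 - 1138) + z)/Q(Z) + 3861/(-2052) = ((596 - 1138) + 1202)/(-12) + 3861/(-2052) = (-542 + 1202)*(-1/12) + 3861*(-1/2052) = 660*(-1/12) - 143/76 = -55 - 143/76 = -4323/76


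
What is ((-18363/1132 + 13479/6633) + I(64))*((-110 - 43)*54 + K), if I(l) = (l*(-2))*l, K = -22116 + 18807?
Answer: 79218452835557/834284 ≈ 9.4954e+7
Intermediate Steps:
K = -3309
I(l) = -2*l² (I(l) = (-2*l)*l = -2*l²)
((-18363/1132 + 13479/6633) + I(64))*((-110 - 43)*54 + K) = ((-18363/1132 + 13479/6633) - 2*64²)*((-110 - 43)*54 - 3309) = ((-18363*1/1132 + 13479*(1/6633)) - 2*4096)*(-153*54 - 3309) = ((-18363/1132 + 4493/2211) - 8192)*(-8262 - 3309) = (-35514517/2502852 - 8192)*(-11571) = -20538878101/2502852*(-11571) = 79218452835557/834284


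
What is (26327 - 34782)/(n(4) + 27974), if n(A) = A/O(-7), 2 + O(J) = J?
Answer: -76095/251762 ≈ -0.30225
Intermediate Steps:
O(J) = -2 + J
n(A) = -A/9 (n(A) = A/(-2 - 7) = A/(-9) = A*(-1/9) = -A/9)
(26327 - 34782)/(n(4) + 27974) = (26327 - 34782)/(-1/9*4 + 27974) = -8455/(-4/9 + 27974) = -8455/251762/9 = -8455*9/251762 = -76095/251762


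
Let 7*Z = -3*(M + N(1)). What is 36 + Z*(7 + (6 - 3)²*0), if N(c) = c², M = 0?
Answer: 33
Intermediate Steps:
Z = -3/7 (Z = (-3*(0 + 1²))/7 = (-3*(0 + 1))/7 = (-3*1)/7 = (⅐)*(-3) = -3/7 ≈ -0.42857)
36 + Z*(7 + (6 - 3)²*0) = 36 - 3*(7 + (6 - 3)²*0)/7 = 36 - 3*(7 + 3²*0)/7 = 36 - 3*(7 + 9*0)/7 = 36 - 3*(7 + 0)/7 = 36 - 3/7*7 = 36 - 3 = 33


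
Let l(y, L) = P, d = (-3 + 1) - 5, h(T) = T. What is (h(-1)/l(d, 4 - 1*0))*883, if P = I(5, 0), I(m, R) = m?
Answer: -883/5 ≈ -176.60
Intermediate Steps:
d = -7 (d = -2 - 5 = -7)
P = 5
l(y, L) = 5
(h(-1)/l(d, 4 - 1*0))*883 = -1/5*883 = -1*⅕*883 = -⅕*883 = -883/5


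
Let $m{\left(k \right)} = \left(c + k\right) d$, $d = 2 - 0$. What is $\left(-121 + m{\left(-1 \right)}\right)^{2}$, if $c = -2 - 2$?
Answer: $17161$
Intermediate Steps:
$d = 2$ ($d = 2 + 0 = 2$)
$c = -4$
$m{\left(k \right)} = -8 + 2 k$ ($m{\left(k \right)} = \left(-4 + k\right) 2 = -8 + 2 k$)
$\left(-121 + m{\left(-1 \right)}\right)^{2} = \left(-121 + \left(-8 + 2 \left(-1\right)\right)\right)^{2} = \left(-121 - 10\right)^{2} = \left(-131\right)^{2} = 17161$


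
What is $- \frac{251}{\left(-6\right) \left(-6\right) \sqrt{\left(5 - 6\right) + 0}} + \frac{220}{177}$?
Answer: $\frac{220}{177} + \frac{251 i}{36} \approx 1.2429 + 6.9722 i$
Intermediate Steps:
$- \frac{251}{\left(-6\right) \left(-6\right) \sqrt{\left(5 - 6\right) + 0}} + \frac{220}{177} = - \frac{251}{36 \sqrt{\left(5 - 6\right) + 0}} + 220 \cdot \frac{1}{177} = - \frac{251}{36 \sqrt{-1 + 0}} + \frac{220}{177} = - \frac{251}{36 \sqrt{-1}} + \frac{220}{177} = - \frac{251}{36 i} + \frac{220}{177} = - 251 \left(- \frac{i}{36}\right) + \frac{220}{177} = \frac{251 i}{36} + \frac{220}{177} = \frac{220}{177} + \frac{251 i}{36}$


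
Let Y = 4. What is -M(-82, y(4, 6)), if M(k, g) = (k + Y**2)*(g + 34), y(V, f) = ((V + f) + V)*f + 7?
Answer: 8250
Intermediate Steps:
y(V, f) = 7 + f*(f + 2*V) (y(V, f) = (f + 2*V)*f + 7 = f*(f + 2*V) + 7 = 7 + f*(f + 2*V))
M(k, g) = (16 + k)*(34 + g) (M(k, g) = (k + 4**2)*(g + 34) = (k + 16)*(34 + g) = (16 + k)*(34 + g))
-M(-82, y(4, 6)) = -(544 + 16*(7 + 6**2 + 2*4*6) + 34*(-82) + (7 + 6**2 + 2*4*6)*(-82)) = -(544 + 16*(7 + 36 + 48) - 2788 + (7 + 36 + 48)*(-82)) = -(544 + 16*91 - 2788 + 91*(-82)) = -(544 + 1456 - 2788 - 7462) = -1*(-8250) = 8250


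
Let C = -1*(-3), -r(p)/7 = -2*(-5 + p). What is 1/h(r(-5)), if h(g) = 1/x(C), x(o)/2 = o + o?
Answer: 12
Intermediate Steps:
r(p) = -70 + 14*p (r(p) = -(-14)*(-5 + p) = -7*(10 - 2*p) = -70 + 14*p)
C = 3
x(o) = 4*o (x(o) = 2*(o + o) = 2*(2*o) = 4*o)
h(g) = 1/12 (h(g) = 1/(4*3) = 1/12)
1/h(r(-5)) = 1/(1/12) = 12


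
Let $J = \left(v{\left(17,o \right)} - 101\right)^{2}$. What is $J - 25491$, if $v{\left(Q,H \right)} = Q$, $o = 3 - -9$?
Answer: $-18435$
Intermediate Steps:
$o = 12$ ($o = 3 + 9 = 12$)
$J = 7056$ ($J = \left(17 - 101\right)^{2} = \left(-84\right)^{2} = 7056$)
$J - 25491 = 7056 - 25491 = -18435$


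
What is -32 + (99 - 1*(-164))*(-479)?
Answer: -126009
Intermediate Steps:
-32 + (99 - 1*(-164))*(-479) = -32 + (99 + 164)*(-479) = -32 + 263*(-479) = -32 - 125977 = -126009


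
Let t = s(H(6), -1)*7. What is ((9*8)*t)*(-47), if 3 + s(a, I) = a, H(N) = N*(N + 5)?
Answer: -1492344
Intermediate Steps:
H(N) = N*(5 + N)
s(a, I) = -3 + a
t = 441 (t = (-3 + 6*(5 + 6))*7 = (-3 + 6*11)*7 = (-3 + 66)*7 = 63*7 = 441)
((9*8)*t)*(-47) = ((9*8)*441)*(-47) = (72*441)*(-47) = 31752*(-47) = -1492344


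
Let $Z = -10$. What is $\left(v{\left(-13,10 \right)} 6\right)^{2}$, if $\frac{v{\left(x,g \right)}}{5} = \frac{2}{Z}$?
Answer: $36$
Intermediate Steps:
$v{\left(x,g \right)} = -1$ ($v{\left(x,g \right)} = 5 \frac{2}{-10} = 5 \cdot 2 \left(- \frac{1}{10}\right) = 5 \left(- \frac{1}{5}\right) = -1$)
$\left(v{\left(-13,10 \right)} 6\right)^{2} = \left(\left(-1\right) 6\right)^{2} = \left(-6\right)^{2} = 36$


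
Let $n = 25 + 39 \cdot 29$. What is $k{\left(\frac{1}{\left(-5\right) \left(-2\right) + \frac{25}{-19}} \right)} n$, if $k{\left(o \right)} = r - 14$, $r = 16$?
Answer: $2312$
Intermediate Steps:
$k{\left(o \right)} = 2$ ($k{\left(o \right)} = 16 - 14 = 2$)
$n = 1156$ ($n = 25 + 1131 = 1156$)
$k{\left(\frac{1}{\left(-5\right) \left(-2\right) + \frac{25}{-19}} \right)} n = 2 \cdot 1156 = 2312$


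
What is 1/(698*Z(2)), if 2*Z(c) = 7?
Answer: 1/2443 ≈ 0.00040933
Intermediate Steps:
Z(c) = 7/2 (Z(c) = (½)*7 = 7/2)
1/(698*Z(2)) = 1/(698*(7/2)) = (1/698)*(2/7) = 1/2443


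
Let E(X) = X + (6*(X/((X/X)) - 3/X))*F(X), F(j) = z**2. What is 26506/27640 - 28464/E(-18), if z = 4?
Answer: 41630017/2390860 ≈ 17.412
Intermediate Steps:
F(j) = 16 (F(j) = 4**2 = 16)
E(X) = -288/X + 97*X (E(X) = X + (6*(X/((X/X)) - 3/X))*16 = X + (6*(X/1 - 3/X))*16 = X + (6*(X*1 - 3/X))*16 = X + (6*(X - 3/X))*16 = X + (-18/X + 6*X)*16 = X + (-288/X + 96*X) = -288/X + 97*X)
26506/27640 - 28464/E(-18) = 26506/27640 - 28464/(-288/(-18) + 97*(-18)) = 26506*(1/27640) - 28464/(-288*(-1/18) - 1746) = 13253/13820 - 28464/(16 - 1746) = 13253/13820 - 28464/(-1730) = 13253/13820 - 28464*(-1/1730) = 13253/13820 + 14232/865 = 41630017/2390860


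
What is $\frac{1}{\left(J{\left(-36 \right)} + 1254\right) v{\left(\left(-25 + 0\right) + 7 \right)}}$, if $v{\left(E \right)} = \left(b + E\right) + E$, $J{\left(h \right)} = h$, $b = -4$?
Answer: $- \frac{1}{48720} \approx -2.0525 \cdot 10^{-5}$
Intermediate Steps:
$v{\left(E \right)} = -4 + 2 E$ ($v{\left(E \right)} = \left(-4 + E\right) + E = -4 + 2 E$)
$\frac{1}{\left(J{\left(-36 \right)} + 1254\right) v{\left(\left(-25 + 0\right) + 7 \right)}} = \frac{1}{\left(-36 + 1254\right) \left(-4 + 2 \left(\left(-25 + 0\right) + 7\right)\right)} = \frac{1}{1218 \left(-4 + 2 \left(-25 + 7\right)\right)} = \frac{1}{1218 \left(-4 + 2 \left(-18\right)\right)} = \frac{1}{1218 \left(-4 - 36\right)} = \frac{1}{1218 \left(-40\right)} = \frac{1}{1218} \left(- \frac{1}{40}\right) = - \frac{1}{48720}$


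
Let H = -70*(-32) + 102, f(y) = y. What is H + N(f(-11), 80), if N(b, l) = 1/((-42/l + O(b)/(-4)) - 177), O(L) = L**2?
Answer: 19464322/8311 ≈ 2342.0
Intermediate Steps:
N(b, l) = 1/(-177 - 42/l - b**2/4) (N(b, l) = 1/((-42/l + b**2/(-4)) - 177) = 1/((-42/l + b**2*(-1/4)) - 177) = 1/((-42/l - b**2/4) - 177) = 1/(-177 - 42/l - b**2/4))
H = 2342 (H = 2240 + 102 = 2342)
H + N(f(-11), 80) = 2342 - 4*80/(168 + 708*80 + 80*(-11)**2) = 2342 - 4*80/(168 + 56640 + 80*121) = 2342 - 4*80/(168 + 56640 + 9680) = 2342 - 4*80/66488 = 2342 - 4*80*1/66488 = 2342 - 40/8311 = 19464322/8311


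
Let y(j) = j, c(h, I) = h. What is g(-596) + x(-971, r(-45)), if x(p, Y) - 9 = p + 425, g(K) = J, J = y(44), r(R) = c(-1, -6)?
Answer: -493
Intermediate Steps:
r(R) = -1
J = 44
g(K) = 44
x(p, Y) = 434 + p (x(p, Y) = 9 + (p + 425) = 9 + (425 + p) = 434 + p)
g(-596) + x(-971, r(-45)) = 44 + (434 - 971) = 44 - 537 = -493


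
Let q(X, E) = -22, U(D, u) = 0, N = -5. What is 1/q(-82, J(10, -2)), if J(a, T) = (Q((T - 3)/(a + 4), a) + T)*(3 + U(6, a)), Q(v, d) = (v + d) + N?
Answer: -1/22 ≈ -0.045455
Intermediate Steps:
Q(v, d) = -5 + d + v (Q(v, d) = (v + d) - 5 = (d + v) - 5 = -5 + d + v)
J(a, T) = -15 + 3*T + 3*a + 3*(-3 + T)/(4 + a) (J(a, T) = ((-5 + a + (T - 3)/(a + 4)) + T)*(3 + 0) = ((-5 + a + (-3 + T)/(4 + a)) + T)*3 = (-5 + T + a + (-3 + T)/(4 + a))*3 = -15 + 3*T + 3*a + 3*(-3 + T)/(4 + a))
1/q(-82, J(10, -2)) = 1/(-22) = -1/22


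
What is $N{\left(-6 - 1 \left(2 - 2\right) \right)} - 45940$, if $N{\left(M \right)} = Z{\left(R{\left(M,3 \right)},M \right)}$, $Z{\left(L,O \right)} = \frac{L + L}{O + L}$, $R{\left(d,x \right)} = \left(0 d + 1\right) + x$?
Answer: $-45944$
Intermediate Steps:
$R{\left(d,x \right)} = 1 + x$ ($R{\left(d,x \right)} = \left(0 + 1\right) + x = 1 + x$)
$Z{\left(L,O \right)} = \frac{2 L}{L + O}$
$N{\left(M \right)} = \frac{8}{4 + M}$ ($N{\left(M \right)} = \frac{2 \left(1 + 3\right)}{\left(1 + 3\right) + M} = 2 \cdot 4 \frac{1}{4 + M} = \frac{8}{4 + M}$)
$N{\left(-6 - 1 \left(2 - 2\right) \right)} - 45940 = \frac{8}{4 - \left(6 + 1 \left(2 - 2\right)\right)} - 45940 = \frac{8}{4 - \left(6 + 1 \cdot 0\right)} - 45940 = \frac{8}{4 - 6} - 45940 = \frac{8}{-2} - 45940 = 8 \left(- \frac{1}{2}\right) - 45940 = -4 - 45940 = -45944$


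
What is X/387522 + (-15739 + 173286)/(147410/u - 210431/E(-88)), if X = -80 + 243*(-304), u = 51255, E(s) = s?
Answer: 27457699194942824/418470010117317 ≈ 65.615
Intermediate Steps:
X = -73952 (X = -80 - 73872 = -73952)
X/387522 + (-15739 + 173286)/(147410/u - 210431/E(-88)) = -73952/387522 + (-15739 + 173286)/(147410/51255 - 210431/(-88)) = -73952*1/387522 + 157547/(147410*(1/51255) - 210431*(-1/88)) = -36976/193761 + 157547/(29482/10251 + 210431/88) = -36976/193761 + 157547/(2159722597/902088) = -36976/193761 + 157547*(902088/2159722597) = -36976/193761 + 142121258136/2159722597 = 27457699194942824/418470010117317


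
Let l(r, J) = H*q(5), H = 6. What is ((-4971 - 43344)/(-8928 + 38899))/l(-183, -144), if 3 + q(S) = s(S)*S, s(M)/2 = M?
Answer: -16105/2817274 ≈ -0.0057165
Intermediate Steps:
s(M) = 2*M
q(S) = -3 + 2*S² (q(S) = -3 + (2*S)*S = -3 + 2*S²)
l(r, J) = 282 (l(r, J) = 6*(-3 + 2*5²) = 6*(-3 + 2*25) = 6*(-3 + 50) = 6*47 = 282)
((-4971 - 43344)/(-8928 + 38899))/l(-183, -144) = ((-4971 - 43344)/(-8928 + 38899))/282 = -48315/29971*(1/282) = -48315*1/29971*(1/282) = -48315/29971*1/282 = -16105/2817274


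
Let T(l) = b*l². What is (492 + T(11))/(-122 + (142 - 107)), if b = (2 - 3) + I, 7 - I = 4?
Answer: -734/87 ≈ -8.4368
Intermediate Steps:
I = 3 (I = 7 - 1*4 = 7 - 4 = 3)
b = 2 (b = (2 - 3) + 3 = -1 + 3 = 2)
T(l) = 2*l²
(492 + T(11))/(-122 + (142 - 107)) = (492 + 2*11²)/(-122 + (142 - 107)) = (492 + 2*121)/(-122 + 35) = (492 + 242)/(-87) = 734*(-1/87) = -734/87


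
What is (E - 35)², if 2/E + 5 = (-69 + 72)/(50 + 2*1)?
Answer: 82791801/66049 ≈ 1253.5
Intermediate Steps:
E = -104/257 (E = 2/(-5 + (-69 + 72)/(50 + 2*1)) = 2/(-5 + 3/(50 + 2)) = 2/(-5 + 3/52) = 2/(-257/52) = 2*(-52/257) = -104/257 ≈ -0.40467)
(E - 35)² = (-104/257 - 35)² = (-9099/257)² = 82791801/66049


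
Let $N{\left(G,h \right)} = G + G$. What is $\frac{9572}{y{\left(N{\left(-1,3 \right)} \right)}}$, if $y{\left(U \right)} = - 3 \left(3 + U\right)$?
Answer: $- \frac{9572}{3} \approx -3190.7$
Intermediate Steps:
$N{\left(G,h \right)} = 2 G$
$y{\left(U \right)} = -9 - 3 U$
$\frac{9572}{y{\left(N{\left(-1,3 \right)} \right)}} = \frac{9572}{-9 - 3 \cdot 2 \left(-1\right)} = \frac{9572}{-9 - -6} = \frac{9572}{-9 + 6} = \frac{9572}{-3} = 9572 \left(- \frac{1}{3}\right) = - \frac{9572}{3}$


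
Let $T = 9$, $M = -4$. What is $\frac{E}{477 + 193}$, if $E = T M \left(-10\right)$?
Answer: $\frac{36}{67} \approx 0.53731$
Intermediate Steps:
$E = 360$ ($E = 9 \left(-4\right) \left(-10\right) = \left(-36\right) \left(-10\right) = 360$)
$\frac{E}{477 + 193} = \frac{360}{477 + 193} = \frac{360}{670} = 360 \cdot \frac{1}{670} = \frac{36}{67}$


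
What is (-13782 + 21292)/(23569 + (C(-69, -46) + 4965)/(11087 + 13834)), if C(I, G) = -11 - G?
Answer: 187156710/587368049 ≈ 0.31864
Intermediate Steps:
(-13782 + 21292)/(23569 + (C(-69, -46) + 4965)/(11087 + 13834)) = (-13782 + 21292)/(23569 + ((-11 - 1*(-46)) + 4965)/(11087 + 13834)) = 7510/(23569 + ((-11 + 46) + 4965)/24921) = 7510/(23569 + (35 + 4965)*(1/24921)) = 7510/(23569 + 5000*(1/24921)) = 7510/(23569 + 5000/24921) = 7510/(587368049/24921) = 7510*(24921/587368049) = 187156710/587368049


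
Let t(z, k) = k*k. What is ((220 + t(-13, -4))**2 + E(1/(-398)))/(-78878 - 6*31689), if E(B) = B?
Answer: -22167007/107066776 ≈ -0.20704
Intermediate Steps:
t(z, k) = k**2
((220 + t(-13, -4))**2 + E(1/(-398)))/(-78878 - 6*31689) = ((220 + (-4)**2)**2 + 1/(-398))/(-78878 - 6*31689) = ((220 + 16)**2 - 1/398)/(-78878 - 190134) = (236**2 - 1/398)/(-269012) = (55696 - 1/398)*(-1/269012) = (22167007/398)*(-1/269012) = -22167007/107066776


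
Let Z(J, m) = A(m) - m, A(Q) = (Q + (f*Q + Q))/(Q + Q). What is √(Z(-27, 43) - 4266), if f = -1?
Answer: I*√17234/2 ≈ 65.639*I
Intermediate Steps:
A(Q) = ½ (A(Q) = (Q + (-Q + Q))/(Q + Q) = (Q + 0)/((2*Q)) = Q*(1/(2*Q)) = ½)
Z(J, m) = ½ - m
√(Z(-27, 43) - 4266) = √((½ - 1*43) - 4266) = √((½ - 43) - 4266) = √(-85/2 - 4266) = √(-8617/2) = I*√17234/2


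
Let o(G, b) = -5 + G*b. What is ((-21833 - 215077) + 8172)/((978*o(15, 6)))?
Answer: -38123/13855 ≈ -2.7516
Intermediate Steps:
((-21833 - 215077) + 8172)/((978*o(15, 6))) = ((-21833 - 215077) + 8172)/((978*(-5 + 15*6))) = (-236910 + 8172)/((978*(-5 + 90))) = -228738/(978*85) = -228738/83130 = -228738*1/83130 = -38123/13855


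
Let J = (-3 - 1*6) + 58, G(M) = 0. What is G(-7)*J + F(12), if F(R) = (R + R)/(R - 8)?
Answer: 6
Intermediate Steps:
F(R) = 2*R/(-8 + R) (F(R) = (2*R)/(-8 + R) = 2*R/(-8 + R))
J = 49 (J = (-3 - 6) + 58 = -9 + 58 = 49)
G(-7)*J + F(12) = 0*49 + 2*12/(-8 + 12) = 0 + 2*12/4 = 0 + 2*12*(¼) = 0 + 6 = 6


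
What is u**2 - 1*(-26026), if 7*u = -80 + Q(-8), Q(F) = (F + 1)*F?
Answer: 1275850/49 ≈ 26038.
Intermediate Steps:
Q(F) = F*(1 + F) (Q(F) = (1 + F)*F = F*(1 + F))
u = -24/7 (u = (-80 - 8*(1 - 8))/7 = (-80 - 8*(-7))/7 = (-80 + 56)/7 = (1/7)*(-24) = -24/7 ≈ -3.4286)
u**2 - 1*(-26026) = (-24/7)**2 - 1*(-26026) = 576/49 + 26026 = 1275850/49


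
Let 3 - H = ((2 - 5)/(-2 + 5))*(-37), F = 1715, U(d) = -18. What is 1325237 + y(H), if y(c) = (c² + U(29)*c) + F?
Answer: 1328720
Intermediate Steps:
H = -34 (H = 3 - (2 - 5)/(-2 + 5)*(-37) = 3 - (-3/3)*(-37) = 3 - (-3*⅓)*(-37) = 3 - (-1)*(-37) = 3 - 1*37 = 3 - 37 = -34)
y(c) = 1715 + c² - 18*c (y(c) = (c² - 18*c) + 1715 = 1715 + c² - 18*c)
1325237 + y(H) = 1325237 + (1715 + (-34)² - 18*(-34)) = 1325237 + (1715 + 1156 + 612) = 1325237 + 3483 = 1328720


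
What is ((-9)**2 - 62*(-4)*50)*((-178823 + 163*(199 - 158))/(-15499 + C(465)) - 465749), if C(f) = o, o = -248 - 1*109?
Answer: -23042247478481/3964 ≈ -5.8129e+9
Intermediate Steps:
o = -357 (o = -248 - 109 = -357)
C(f) = -357
((-9)**2 - 62*(-4)*50)*((-178823 + 163*(199 - 158))/(-15499 + C(465)) - 465749) = ((-9)**2 - 62*(-4)*50)*((-178823 + 163*(199 - 158))/(-15499 - 357) - 465749) = (81 + 248*50)*((-178823 + 163*41)/(-15856) - 465749) = (81 + 12400)*((-178823 + 6683)*(-1/15856) - 465749) = 12481*(-172140*(-1/15856) - 465749) = 12481*(43035/3964 - 465749) = 12481*(-1846186001/3964) = -23042247478481/3964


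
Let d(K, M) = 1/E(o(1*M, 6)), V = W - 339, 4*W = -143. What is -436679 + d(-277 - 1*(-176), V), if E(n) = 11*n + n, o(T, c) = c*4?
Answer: -125763551/288 ≈ -4.3668e+5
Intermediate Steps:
W = -143/4 (W = (¼)*(-143) = -143/4 ≈ -35.750)
V = -1499/4 (V = -143/4 - 339 = -1499/4 ≈ -374.75)
o(T, c) = 4*c
E(n) = 12*n
d(K, M) = 1/288 (d(K, M) = 1/(12*(4*6)) = 1/(12*24) = 1/288)
-436679 + d(-277 - 1*(-176), V) = -436679 + 1/288 = -125763551/288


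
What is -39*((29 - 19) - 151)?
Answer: 5499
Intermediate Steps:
-39*((29 - 19) - 151) = -39*(10 - 151) = -39*(-141) = 5499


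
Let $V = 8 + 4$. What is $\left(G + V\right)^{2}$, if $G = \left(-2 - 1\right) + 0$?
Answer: $81$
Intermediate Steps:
$V = 12$
$G = -3$ ($G = -3 + 0 = -3$)
$\left(G + V\right)^{2} = \left(-3 + 12\right)^{2} = 9^{2} = 81$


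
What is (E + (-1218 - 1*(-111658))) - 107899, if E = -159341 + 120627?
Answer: -36173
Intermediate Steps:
E = -38714
(E + (-1218 - 1*(-111658))) - 107899 = (-38714 + (-1218 - 1*(-111658))) - 107899 = (-38714 + (-1218 + 111658)) - 107899 = (-38714 + 110440) - 107899 = 71726 - 107899 = -36173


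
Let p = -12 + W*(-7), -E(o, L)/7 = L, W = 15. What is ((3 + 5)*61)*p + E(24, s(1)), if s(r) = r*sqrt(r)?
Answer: -57103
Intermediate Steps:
s(r) = r**(3/2)
E(o, L) = -7*L
p = -117 (p = -12 + 15*(-7) = -12 - 105 = -117)
((3 + 5)*61)*p + E(24, s(1)) = ((3 + 5)*61)*(-117) - 7*1**(3/2) = (8*61)*(-117) - 7*1 = 488*(-117) - 7 = -57096 - 7 = -57103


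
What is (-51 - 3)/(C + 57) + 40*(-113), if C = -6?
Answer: -76858/17 ≈ -4521.1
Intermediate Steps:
(-51 - 3)/(C + 57) + 40*(-113) = (-51 - 3)/(-6 + 57) + 40*(-113) = -54/51 - 4520 = -54*1/51 - 4520 = -18/17 - 4520 = -76858/17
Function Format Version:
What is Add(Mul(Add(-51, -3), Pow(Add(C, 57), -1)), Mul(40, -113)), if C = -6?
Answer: Rational(-76858, 17) ≈ -4521.1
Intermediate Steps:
Add(Mul(Add(-51, -3), Pow(Add(C, 57), -1)), Mul(40, -113)) = Add(Mul(Add(-51, -3), Pow(Add(-6, 57), -1)), Mul(40, -113)) = Add(Mul(-54, Pow(51, -1)), -4520) = Add(Mul(-54, Rational(1, 51)), -4520) = Add(Rational(-18, 17), -4520) = Rational(-76858, 17)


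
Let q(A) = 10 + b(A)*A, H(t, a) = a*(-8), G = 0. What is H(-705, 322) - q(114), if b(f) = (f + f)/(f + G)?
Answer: -2814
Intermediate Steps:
H(t, a) = -8*a
b(f) = 2 (b(f) = (f + f)/(f + 0) = (2*f)/f = 2)
q(A) = 10 + 2*A
H(-705, 322) - q(114) = -8*322 - (10 + 2*114) = -2576 - (10 + 228) = -2576 - 1*238 = -2576 - 238 = -2814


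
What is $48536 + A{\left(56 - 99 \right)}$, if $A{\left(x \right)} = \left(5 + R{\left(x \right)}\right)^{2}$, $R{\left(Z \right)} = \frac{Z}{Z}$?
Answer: $48572$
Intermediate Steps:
$R{\left(Z \right)} = 1$
$A{\left(x \right)} = 36$ ($A{\left(x \right)} = \left(5 + 1\right)^{2} = 6^{2} = 36$)
$48536 + A{\left(56 - 99 \right)} = 48536 + 36 = 48572$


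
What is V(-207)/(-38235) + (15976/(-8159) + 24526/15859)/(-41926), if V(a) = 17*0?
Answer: 26627875/2712477638503 ≈ 9.8168e-6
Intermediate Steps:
V(a) = 0
V(-207)/(-38235) + (15976/(-8159) + 24526/15859)/(-41926) = 0/(-38235) + (15976/(-8159) + 24526/15859)/(-41926) = 0*(-1/38235) + (15976*(-1/8159) + 24526*(1/15859))*(-1/41926) = 0 + (-15976/8159 + 24526/15859)*(-1/41926) = 0 - 53255750/129393581*(-1/41926) = 0 + 26627875/2712477638503 = 26627875/2712477638503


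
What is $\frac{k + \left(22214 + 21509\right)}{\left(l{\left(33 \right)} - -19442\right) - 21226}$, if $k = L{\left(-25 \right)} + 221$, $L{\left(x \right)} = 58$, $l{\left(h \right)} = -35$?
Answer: $- \frac{44002}{1819} \approx -24.19$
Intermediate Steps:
$k = 279$ ($k = 58 + 221 = 279$)
$\frac{k + \left(22214 + 21509\right)}{\left(l{\left(33 \right)} - -19442\right) - 21226} = \frac{279 + \left(22214 + 21509\right)}{\left(-35 - -19442\right) - 21226} = \frac{279 + 43723}{\left(-35 + 19442\right) - 21226} = \frac{44002}{19407 - 21226} = \frac{44002}{-1819} = 44002 \left(- \frac{1}{1819}\right) = - \frac{44002}{1819}$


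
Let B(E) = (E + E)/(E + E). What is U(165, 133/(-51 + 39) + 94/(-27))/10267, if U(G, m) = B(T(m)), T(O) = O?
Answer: 1/10267 ≈ 9.7399e-5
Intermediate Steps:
B(E) = 1 (B(E) = (2*E)/((2*E)) = (2*E)*(1/(2*E)) = 1)
U(G, m) = 1
U(165, 133/(-51 + 39) + 94/(-27))/10267 = 1/10267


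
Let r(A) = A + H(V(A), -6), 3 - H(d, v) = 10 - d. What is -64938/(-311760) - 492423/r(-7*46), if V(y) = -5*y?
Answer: -8524144939/22186920 ≈ -384.20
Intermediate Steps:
H(d, v) = -7 + d (H(d, v) = 3 - (10 - d) = 3 + (-10 + d) = -7 + d)
r(A) = -7 - 4*A (r(A) = A + (-7 - 5*A) = -7 - 4*A)
-64938/(-311760) - 492423/r(-7*46) = -64938/(-311760) - 492423/(-7 - (-28)*46) = -64938*(-1/311760) - 492423/(-7 - 4*(-322)) = 10823/51960 - 492423/(-7 + 1288) = 10823/51960 - 492423/1281 = 10823/51960 - 492423*1/1281 = 10823/51960 - 164141/427 = -8524144939/22186920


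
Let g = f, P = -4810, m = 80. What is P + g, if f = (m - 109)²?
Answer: -3969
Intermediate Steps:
f = 841 (f = (80 - 109)² = (-29)² = 841)
g = 841
P + g = -4810 + 841 = -3969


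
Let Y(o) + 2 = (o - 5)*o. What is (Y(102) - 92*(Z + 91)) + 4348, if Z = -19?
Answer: 7616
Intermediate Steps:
Y(o) = -2 + o*(-5 + o) (Y(o) = -2 + (o - 5)*o = -2 + (-5 + o)*o = -2 + o*(-5 + o))
(Y(102) - 92*(Z + 91)) + 4348 = ((-2 + 102**2 - 5*102) - 92*(-19 + 91)) + 4348 = ((-2 + 10404 - 510) - 92*72) + 4348 = (9892 - 6624) + 4348 = 3268 + 4348 = 7616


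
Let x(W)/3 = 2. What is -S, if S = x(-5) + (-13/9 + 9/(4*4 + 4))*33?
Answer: 1609/60 ≈ 26.817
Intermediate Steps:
x(W) = 6 (x(W) = 3*2 = 6)
S = -1609/60 (S = 6 + (-13/9 + 9/(4*4 + 4))*33 = 6 + (-13*⅑ + 9/(16 + 4))*33 = 6 + (-13/9 + 9/20)*33 = 6 - 179/180*33 = 6 - 1969/60 = -1609/60 ≈ -26.817)
-S = -1*(-1609/60) = 1609/60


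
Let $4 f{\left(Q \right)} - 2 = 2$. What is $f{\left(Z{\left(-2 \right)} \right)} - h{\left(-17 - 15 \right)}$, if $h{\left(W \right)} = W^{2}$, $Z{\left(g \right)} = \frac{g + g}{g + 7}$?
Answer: $-1023$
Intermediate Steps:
$Z{\left(g \right)} = \frac{2 g}{7 + g}$
$f{\left(Q \right)} = 1$ ($f{\left(Q \right)} = \frac{1}{2} + \frac{1}{4} \cdot 2 = \frac{1}{2} + \frac{1}{2} = 1$)
$f{\left(Z{\left(-2 \right)} \right)} - h{\left(-17 - 15 \right)} = 1 - \left(-17 - 15\right)^{2} = 1 - \left(-32\right)^{2} = 1 - 1024 = -1023$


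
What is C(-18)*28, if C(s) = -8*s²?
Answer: -72576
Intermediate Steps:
C(-18)*28 = -8*(-18)²*28 = -8*324*28 = -2592*28 = -72576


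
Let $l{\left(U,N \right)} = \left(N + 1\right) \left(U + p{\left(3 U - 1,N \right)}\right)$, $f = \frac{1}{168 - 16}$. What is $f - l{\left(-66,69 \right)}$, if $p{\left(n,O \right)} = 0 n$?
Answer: $\frac{702241}{152} \approx 4620.0$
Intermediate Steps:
$f = \frac{1}{152} \approx 0.0065789$
$p{\left(n,O \right)} = 0$
$l{\left(U,N \right)} = U \left(1 + N\right)$ ($l{\left(U,N \right)} = \left(N + 1\right) \left(U + 0\right) = \left(1 + N\right) U = U \left(1 + N\right)$)
$f - l{\left(-66,69 \right)} = \frac{1}{152} - - 66 \left(1 + 69\right) = \frac{1}{152} - \left(-66\right) 70 = \frac{1}{152} - -4620 = \frac{1}{152} + 4620 = \frac{702241}{152}$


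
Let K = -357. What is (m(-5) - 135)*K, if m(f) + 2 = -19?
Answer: 55692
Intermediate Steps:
m(f) = -21 (m(f) = -2 - 19 = -21)
(m(-5) - 135)*K = (-21 - 135)*(-357) = -156*(-357) = 55692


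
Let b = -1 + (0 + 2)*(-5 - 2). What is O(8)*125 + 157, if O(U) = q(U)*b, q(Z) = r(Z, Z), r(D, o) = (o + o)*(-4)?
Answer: 120157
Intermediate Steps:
r(D, o) = -8*o (r(D, o) = (2*o)*(-4) = -8*o)
q(Z) = -8*Z
b = -15 (b = -1 + 2*(-7) = -1 - 14 = -15)
O(U) = 120*U (O(U) = -8*U*(-15) = 120*U)
O(8)*125 + 157 = (120*8)*125 + 157 = 960*125 + 157 = 120000 + 157 = 120157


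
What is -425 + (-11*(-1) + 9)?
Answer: -405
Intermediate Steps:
-425 + (-11*(-1) + 9) = -425 + (11 + 9) = -425 + 20 = -405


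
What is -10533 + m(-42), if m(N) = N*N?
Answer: -8769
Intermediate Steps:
m(N) = N²
-10533 + m(-42) = -10533 + (-42)² = -10533 + 1764 = -8769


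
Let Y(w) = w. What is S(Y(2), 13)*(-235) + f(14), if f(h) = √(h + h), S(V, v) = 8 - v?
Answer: 1175 + 2*√7 ≈ 1180.3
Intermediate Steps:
f(h) = √2*√h (f(h) = √(2*h) = √2*√h)
S(Y(2), 13)*(-235) + f(14) = (8 - 1*13)*(-235) + √2*√14 = (8 - 13)*(-235) + 2*√7 = -5*(-235) + 2*√7 = 1175 + 2*√7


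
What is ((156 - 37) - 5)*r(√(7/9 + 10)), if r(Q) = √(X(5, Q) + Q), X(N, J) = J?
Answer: 38*√6*97^(¼) ≈ 292.11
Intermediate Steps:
r(Q) = √2*√Q (r(Q) = √(Q + Q) = √(2*Q) = √2*√Q)
((156 - 37) - 5)*r(√(7/9 + 10)) = ((156 - 37) - 5)*(√2*√(√(7/9 + 10))) = (119 - 5)*(√2*√(√(7*(⅑) + 10))) = 114*(√2*√(√(7/9 + 10))) = 114*(√2*√(√(97/9))) = 114*(√2*√(√97/3)) = 114*(√2*(√3*97^(¼)/3)) = 114*(√6*97^(¼)/3) = 38*√6*97^(¼)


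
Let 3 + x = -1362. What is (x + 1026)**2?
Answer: 114921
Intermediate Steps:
x = -1365 (x = -3 - 1362 = -1365)
(x + 1026)**2 = (-1365 + 1026)**2 = (-339)**2 = 114921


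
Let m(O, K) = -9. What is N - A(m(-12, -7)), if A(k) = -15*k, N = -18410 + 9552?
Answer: -8993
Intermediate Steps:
N = -8858
N - A(m(-12, -7)) = -8858 - (-15)*(-9) = -8858 - 1*135 = -8858 - 135 = -8993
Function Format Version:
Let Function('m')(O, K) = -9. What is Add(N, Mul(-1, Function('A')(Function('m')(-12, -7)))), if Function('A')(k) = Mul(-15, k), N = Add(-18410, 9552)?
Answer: -8993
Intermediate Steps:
N = -8858
Add(N, Mul(-1, Function('A')(Function('m')(-12, -7)))) = Add(-8858, Mul(-1, Mul(-15, -9))) = Add(-8858, Mul(-1, 135)) = Add(-8858, -135) = -8993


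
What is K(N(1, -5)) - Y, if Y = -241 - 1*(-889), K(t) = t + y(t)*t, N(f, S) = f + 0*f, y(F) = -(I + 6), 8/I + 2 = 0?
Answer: -649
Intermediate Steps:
I = -4 (I = 8/(-2 + 0) = 8/(-2) = 8*(-½) = -4)
y(F) = -2 (y(F) = -(-4 + 6) = -1*2 = -2)
N(f, S) = f (N(f, S) = f + 0 = f)
K(t) = -t (K(t) = t - 2*t = -t)
Y = 648 (Y = -241 + 889 = 648)
K(N(1, -5)) - Y = -1*1 - 1*648 = -1 - 648 = -649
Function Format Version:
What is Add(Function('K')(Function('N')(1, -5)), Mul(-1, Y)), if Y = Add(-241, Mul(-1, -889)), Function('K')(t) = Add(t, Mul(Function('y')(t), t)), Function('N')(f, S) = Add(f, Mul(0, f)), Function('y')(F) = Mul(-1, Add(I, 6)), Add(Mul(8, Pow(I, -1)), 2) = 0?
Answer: -649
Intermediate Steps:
I = -4 (I = Mul(8, Pow(Add(-2, 0), -1)) = Mul(8, Pow(-2, -1)) = Mul(8, Rational(-1, 2)) = -4)
Function('y')(F) = -2 (Function('y')(F) = Mul(-1, Add(-4, 6)) = Mul(-1, 2) = -2)
Function('N')(f, S) = f (Function('N')(f, S) = Add(f, 0) = f)
Function('K')(t) = Mul(-1, t) (Function('K')(t) = Add(t, Mul(-2, t)) = Mul(-1, t))
Y = 648 (Y = Add(-241, 889) = 648)
Add(Function('K')(Function('N')(1, -5)), Mul(-1, Y)) = Add(Mul(-1, 1), Mul(-1, 648)) = Add(-1, -648) = -649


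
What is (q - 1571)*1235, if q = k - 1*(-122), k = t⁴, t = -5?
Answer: -1017640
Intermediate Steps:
k = 625 (k = (-5)⁴ = 625)
q = 747 (q = 625 - 1*(-122) = 625 + 122 = 747)
(q - 1571)*1235 = (747 - 1571)*1235 = -824*1235 = -1017640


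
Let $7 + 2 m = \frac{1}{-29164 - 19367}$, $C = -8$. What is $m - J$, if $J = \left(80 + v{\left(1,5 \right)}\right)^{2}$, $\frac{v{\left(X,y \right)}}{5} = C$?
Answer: $- \frac{77819459}{48531} \approx -1603.5$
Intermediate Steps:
$v{\left(X,y \right)} = -40$ ($v{\left(X,y \right)} = 5 \left(-8\right) = -40$)
$m = - \frac{169859}{48531}$ ($m = - \frac{7}{2} + \frac{1}{2 \left(-29164 - 19367\right)} = - \frac{7}{2} + \frac{1}{2 \left(-48531\right)} = - \frac{7}{2} + \frac{1}{2} \left(- \frac{1}{48531}\right) = - \frac{7}{2} - \frac{1}{97062} = - \frac{169859}{48531} \approx -3.5$)
$J = 1600$ ($J = \left(80 - 40\right)^{2} = 40^{2} = 1600$)
$m - J = - \frac{169859}{48531} - 1600 = - \frac{77819459}{48531}$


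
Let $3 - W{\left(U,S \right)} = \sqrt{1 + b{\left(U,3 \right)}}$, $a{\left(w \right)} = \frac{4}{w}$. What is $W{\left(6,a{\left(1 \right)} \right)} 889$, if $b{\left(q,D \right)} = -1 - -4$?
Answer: $889$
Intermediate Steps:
$b{\left(q,D \right)} = 3$ ($b{\left(q,D \right)} = -1 + 4 = 3$)
$W{\left(U,S \right)} = 1$ ($W{\left(U,S \right)} = 3 - \sqrt{1 + 3} = 3 - \sqrt{4} = 3 - 2 = 1$)
$W{\left(6,a{\left(1 \right)} \right)} 889 = 1 \cdot 889 = 889$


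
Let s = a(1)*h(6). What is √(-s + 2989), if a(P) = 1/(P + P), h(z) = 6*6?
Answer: √2971 ≈ 54.507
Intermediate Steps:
h(z) = 36
a(P) = 1/(2*P)
s = 18 (s = ((½)/1)*36 = ((½)*1)*36 = (½)*36 = 18)
√(-s + 2989) = √(-1*18 + 2989) = √(-18 + 2989) = √2971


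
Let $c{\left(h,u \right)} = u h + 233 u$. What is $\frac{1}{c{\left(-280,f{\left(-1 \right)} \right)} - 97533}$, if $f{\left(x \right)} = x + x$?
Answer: $- \frac{1}{97439} \approx -1.0263 \cdot 10^{-5}$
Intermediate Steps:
$f{\left(x \right)} = 2 x$
$c{\left(h,u \right)} = 233 u + h u$ ($c{\left(h,u \right)} = h u + 233 u = 233 u + h u$)
$\frac{1}{c{\left(-280,f{\left(-1 \right)} \right)} - 97533} = \frac{1}{2 \left(-1\right) \left(233 - 280\right) - 97533} = \frac{1}{\left(-2\right) \left(-47\right) - 97533} = \frac{1}{94 - 97533} = \frac{1}{-97439} = - \frac{1}{97439}$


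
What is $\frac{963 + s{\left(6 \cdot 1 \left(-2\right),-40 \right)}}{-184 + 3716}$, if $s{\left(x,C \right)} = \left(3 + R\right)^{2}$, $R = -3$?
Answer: $\frac{963}{3532} \approx 0.27265$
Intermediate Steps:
$s{\left(x,C \right)} = 0$ ($s{\left(x,C \right)} = \left(3 - 3\right)^{2} = 0^{2} = 0$)
$\frac{963 + s{\left(6 \cdot 1 \left(-2\right),-40 \right)}}{-184 + 3716} = \frac{963 + 0}{-184 + 3716} = \frac{963}{3532}$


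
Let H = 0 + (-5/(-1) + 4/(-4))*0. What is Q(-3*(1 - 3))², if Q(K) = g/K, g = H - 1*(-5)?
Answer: 25/36 ≈ 0.69444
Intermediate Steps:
H = 0 (H = 0 + (-5*(-1) + 4*(-¼))*0 = 0 + (5 - 1)*0 = 0 + 4*0 = 0 + 0 = 0)
g = 5 (g = 0 - 1*(-5) = 0 + 5 = 5)
Q(K) = 5/K
Q(-3*(1 - 3))² = (5/((-3*(1 - 3))))² = (5/((-3*(-2))))² = (5/6)² = (5*(⅙))² = (⅚)² = 25/36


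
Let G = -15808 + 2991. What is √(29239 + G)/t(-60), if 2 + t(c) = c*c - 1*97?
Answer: √16422/3501 ≈ 0.036603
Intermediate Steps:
t(c) = -99 + c² (t(c) = -2 + (c*c - 1*97) = -2 + (c² - 97) = -2 + (-97 + c²) = -99 + c²)
G = -12817
√(29239 + G)/t(-60) = √(29239 - 12817)/(-99 + (-60)²) = √16422/(-99 + 3600) = √16422/3501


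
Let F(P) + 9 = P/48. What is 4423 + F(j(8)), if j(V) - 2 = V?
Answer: 105941/24 ≈ 4414.2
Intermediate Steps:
j(V) = 2 + V
F(P) = -9 + P/48
4423 + F(j(8)) = 4423 + (-9 + (2 + 8)/48) = 4423 + (-9 + (1/48)*10) = 4423 + (-9 + 5/24) = 4423 - 211/24 = 105941/24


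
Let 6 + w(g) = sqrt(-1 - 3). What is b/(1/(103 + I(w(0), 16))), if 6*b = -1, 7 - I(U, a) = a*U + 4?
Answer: -101/3 + 16*I/3 ≈ -33.667 + 5.3333*I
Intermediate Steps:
w(g) = -6 + 2*I (w(g) = -6 + sqrt(-1 - 3) = -6 + sqrt(-4) = -6 + 2*I)
I(U, a) = 3 - U*a (I(U, a) = 7 - (a*U + 4) = 7 - (U*a + 4) = 7 - (4 + U*a) = 7 + (-4 - U*a) = 3 - U*a)
b = -1/6 (b = (1/6)*(-1) = -1/6 ≈ -0.16667)
b/(1/(103 + I(w(0), 16))) = -(53/3 - 1/6*(-6 + 2*I)*16) = -(53/3 + (96 - 32*I)/6) = -(101/3 - 16*I/3) = -(202 - 32*I)/6 = -101/3 + 16*I/3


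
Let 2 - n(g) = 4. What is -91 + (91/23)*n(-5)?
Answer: -2275/23 ≈ -98.913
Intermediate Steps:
n(g) = -2 (n(g) = 2 - 1*4 = 2 - 4 = -2)
-91 + (91/23)*n(-5) = -91 + (91/23)*(-2) = -91 - 182/23 = -2275/23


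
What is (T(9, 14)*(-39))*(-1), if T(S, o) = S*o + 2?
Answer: 4992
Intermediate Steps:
T(S, o) = 2 + S*o
(T(9, 14)*(-39))*(-1) = ((2 + 9*14)*(-39))*(-1) = ((2 + 126)*(-39))*(-1) = (128*(-39))*(-1) = -4992*(-1) = 4992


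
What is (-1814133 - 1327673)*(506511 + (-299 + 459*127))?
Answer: -1773565196030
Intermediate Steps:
(-1814133 - 1327673)*(506511 + (-299 + 459*127)) = -3141806*(506511 + (-299 + 58293)) = -3141806*(506511 + 57994) = -3141806*564505 = -1773565196030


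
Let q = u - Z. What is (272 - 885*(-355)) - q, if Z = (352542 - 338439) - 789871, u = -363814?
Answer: -97507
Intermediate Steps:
Z = -775768 (Z = 14103 - 789871 = -775768)
q = 411954 (q = -363814 - 1*(-775768) = -363814 + 775768 = 411954)
(272 - 885*(-355)) - q = (272 - 885*(-355)) - 1*411954 = (272 + 314175) - 411954 = 314447 - 411954 = -97507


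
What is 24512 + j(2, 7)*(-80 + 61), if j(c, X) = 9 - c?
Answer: 24379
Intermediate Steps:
24512 + j(2, 7)*(-80 + 61) = 24512 + (9 - 1*2)*(-80 + 61) = 24512 + (9 - 2)*(-19) = 24512 + 7*(-19) = 24512 - 133 = 24379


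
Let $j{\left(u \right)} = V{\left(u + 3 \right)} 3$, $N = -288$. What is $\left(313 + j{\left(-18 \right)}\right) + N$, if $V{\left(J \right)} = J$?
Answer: $-20$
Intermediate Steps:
$j{\left(u \right)} = 9 + 3 u$ ($j{\left(u \right)} = \left(u + 3\right) 3 = \left(3 + u\right) 3 = 9 + 3 u$)
$\left(313 + j{\left(-18 \right)}\right) + N = \left(313 + \left(9 + 3 \left(-18\right)\right)\right) - 288 = \left(313 + \left(9 - 54\right)\right) - 288 = \left(313 - 45\right) - 288 = 268 - 288 = -20$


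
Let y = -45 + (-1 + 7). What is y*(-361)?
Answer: 14079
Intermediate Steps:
y = -39 (y = -45 + 6 = -39)
y*(-361) = -39*(-361) = 14079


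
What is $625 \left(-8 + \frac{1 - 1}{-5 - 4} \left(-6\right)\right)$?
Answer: $-5000$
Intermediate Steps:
$625 \left(-8 + \frac{1 - 1}{-5 - 4} \left(-6\right)\right) = 625 \left(-8 + \frac{0}{-9} \left(-6\right)\right) = 625 \left(-8 + 0 \left(- \frac{1}{9}\right) \left(-6\right)\right) = 625 \left(-8 + 0 \left(-6\right)\right) = 625 \left(-8 + 0\right) = 625 \left(-8\right) = -5000$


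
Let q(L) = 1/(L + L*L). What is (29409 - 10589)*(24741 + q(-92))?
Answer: 974554427365/2093 ≈ 4.6563e+8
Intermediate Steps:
q(L) = 1/(L + L²)
(29409 - 10589)*(24741 + q(-92)) = (29409 - 10589)*(24741 + 1/((-92)*(1 - 92))) = 18820*(24741 - 1/92/(-91)) = 18820*(24741 - 1/92*(-1/91)) = 18820*(24741 + 1/8372) = 18820*(207131653/8372) = 974554427365/2093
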